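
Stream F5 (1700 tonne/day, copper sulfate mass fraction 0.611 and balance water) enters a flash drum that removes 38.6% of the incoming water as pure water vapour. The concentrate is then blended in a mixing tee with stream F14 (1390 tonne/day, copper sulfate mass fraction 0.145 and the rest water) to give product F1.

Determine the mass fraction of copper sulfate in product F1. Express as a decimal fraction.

Vapour removed = 0.386×0.389×1700 = 255.26 tonne/day; concentrate = 1444.7 tonne/day.
copper sulfate reaching the mixer = 1038.7 (from concentrate) + 1390×0.145 = 1240.2 tonne/day.
Product flow = 1444.7 + 1390 = 2834.7 tonne/day; copper sulfate fraction = 0.438.

0.438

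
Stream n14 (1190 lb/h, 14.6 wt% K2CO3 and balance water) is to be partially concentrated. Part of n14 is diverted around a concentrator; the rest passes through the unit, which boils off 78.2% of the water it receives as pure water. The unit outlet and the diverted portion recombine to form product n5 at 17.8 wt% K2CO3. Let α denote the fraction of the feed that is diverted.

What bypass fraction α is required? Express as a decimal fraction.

All 1190×0.146 = 173.74 lb/h of K2CO3 reaches n5, so n5 = 173.74/0.178 = 976.07 lb/h and vapour = 213.93 lb/h.
The evaporator receives (1−α)·1190 of feed at 0.854 water and removes 0.782 of that water:
0.782×0.854×(1−α)×1190 = 213.93
(1−α) = 213.93/794.72 = 0.2692;  α = 0.7308.

0.731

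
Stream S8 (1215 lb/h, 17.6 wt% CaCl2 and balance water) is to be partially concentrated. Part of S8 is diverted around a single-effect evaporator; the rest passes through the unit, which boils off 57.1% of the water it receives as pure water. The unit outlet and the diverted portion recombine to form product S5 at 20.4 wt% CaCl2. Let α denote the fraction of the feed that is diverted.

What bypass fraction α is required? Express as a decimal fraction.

0.708

All 1215×0.176 = 213.84 lb/h of CaCl2 reaches S5, so S5 = 213.84/0.204 = 1048.2 lb/h and vapour = 166.76 lb/h.
The evaporator receives (1−α)·1215 of feed at 0.824 water and removes 0.571 of that water:
0.571×0.824×(1−α)×1215 = 166.76
(1−α) = 166.76/571.66 = 0.2917;  α = 0.7083.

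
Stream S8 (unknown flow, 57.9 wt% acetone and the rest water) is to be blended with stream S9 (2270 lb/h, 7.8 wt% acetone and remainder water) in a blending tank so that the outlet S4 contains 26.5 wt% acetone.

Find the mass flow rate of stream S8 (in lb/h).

Let S8 be the unknown flow. Total out = 2270 + S8.
acetone balance: 177.06 + 0.579·S8 = 0.265·(2270 + S8)
(0.579 − 0.265)·S8 = 0.265×2270 − 177.06 = 424.49
S8 = 424.49 / 0.314 = 1351.9 lb/h

1352 lb/h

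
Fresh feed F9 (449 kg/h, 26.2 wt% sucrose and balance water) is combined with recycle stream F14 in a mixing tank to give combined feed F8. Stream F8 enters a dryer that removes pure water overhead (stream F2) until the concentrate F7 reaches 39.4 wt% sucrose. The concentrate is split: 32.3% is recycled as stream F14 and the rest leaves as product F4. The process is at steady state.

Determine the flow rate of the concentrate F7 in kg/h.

Overall sucrose balance (none leaves overhead): sucrose in fresh feed = sucrose in product, i.e. 449×0.262 = (1−0.323)·F7·0.394.
F7 = 117.64/(0.394×0.677) = 441.02 kg/h.

441 kg/h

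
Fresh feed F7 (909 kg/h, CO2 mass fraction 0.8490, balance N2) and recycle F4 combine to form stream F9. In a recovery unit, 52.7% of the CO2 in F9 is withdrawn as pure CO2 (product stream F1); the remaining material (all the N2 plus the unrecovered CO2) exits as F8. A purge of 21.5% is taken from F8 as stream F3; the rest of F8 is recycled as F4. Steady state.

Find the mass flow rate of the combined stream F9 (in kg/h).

N2 enters only via F7 and leaves only via the purge: 909×0.151 = 0.215×(N2 in F8), and the recovery unit passes all N2, so N2 in F9 = N2 in F8 = 638.41 kg/h.
CO2 in F9: m_A = 909×0.849 + (1−0.215)·(1−0.527)·m_A, so m_A = 771.74/0.6287 = 1227.5 kg/h.
F9 = 1227.5 + 638.41 = 1865.9 kg/h.

1866 kg/h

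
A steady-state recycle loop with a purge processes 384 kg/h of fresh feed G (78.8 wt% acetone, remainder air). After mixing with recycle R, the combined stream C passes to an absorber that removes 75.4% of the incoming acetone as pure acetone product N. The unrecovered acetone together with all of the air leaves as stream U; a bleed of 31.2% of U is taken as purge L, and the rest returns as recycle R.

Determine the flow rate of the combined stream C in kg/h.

625.2 kg/h

air enters only via G and leaves only via the purge: 384×0.212 = 0.312×(air in U), and the absorber passes all air, so air in C = air in U = 260.92 kg/h.
acetone in C: m_A = 384×0.788 + (1−0.312)·(1−0.754)·m_A, so m_A = 302.59/0.8308 = 364.24 kg/h.
C = 364.24 + 260.92 = 625.16 kg/h.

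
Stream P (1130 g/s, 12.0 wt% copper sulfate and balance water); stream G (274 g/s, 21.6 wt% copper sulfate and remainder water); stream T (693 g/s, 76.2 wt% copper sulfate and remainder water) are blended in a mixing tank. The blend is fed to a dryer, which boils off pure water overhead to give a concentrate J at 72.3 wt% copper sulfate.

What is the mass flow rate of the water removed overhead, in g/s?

1097 g/s

copper sulfate entering = 1130×0.120 + 274×0.216 + 693×0.762 = 722.85 g/s.
All copper sulfate reports to J, so J = 722.85/0.723 = 999.79 g/s.
Total feed = 2097 g/s; overhead = 2097 − 999.79 = 1097.2 g/s.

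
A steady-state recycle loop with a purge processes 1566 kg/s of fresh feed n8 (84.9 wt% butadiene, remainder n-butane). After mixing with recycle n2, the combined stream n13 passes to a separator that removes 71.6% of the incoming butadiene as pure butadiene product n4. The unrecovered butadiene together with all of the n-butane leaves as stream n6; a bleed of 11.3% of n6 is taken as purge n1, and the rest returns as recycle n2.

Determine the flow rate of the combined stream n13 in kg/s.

n-butane enters only via n8 and leaves only via the purge: 1566×0.151 = 0.113×(n-butane in n6), and the separator passes all n-butane, so n-butane in n13 = n-butane in n6 = 2092.6 kg/s.
butadiene in n13: m_A = 1566×0.849 + (1−0.113)·(1−0.716)·m_A, so m_A = 1329.5/0.7481 = 1777.2 kg/s.
n13 = 1777.2 + 2092.6 = 3869.9 kg/s.

3870 kg/s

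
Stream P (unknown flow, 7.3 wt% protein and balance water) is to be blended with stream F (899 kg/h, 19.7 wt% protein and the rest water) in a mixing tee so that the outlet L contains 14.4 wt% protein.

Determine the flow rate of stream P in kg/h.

Let P be the unknown flow. Total out = 899 + P.
protein balance: 177.1 + 0.073·P = 0.144·(899 + P)
(0.073 − 0.144)·P = 0.144×899 − 177.1 = -47.647
P = -47.647 / -0.071 = 671.08 kg/h

671.1 kg/h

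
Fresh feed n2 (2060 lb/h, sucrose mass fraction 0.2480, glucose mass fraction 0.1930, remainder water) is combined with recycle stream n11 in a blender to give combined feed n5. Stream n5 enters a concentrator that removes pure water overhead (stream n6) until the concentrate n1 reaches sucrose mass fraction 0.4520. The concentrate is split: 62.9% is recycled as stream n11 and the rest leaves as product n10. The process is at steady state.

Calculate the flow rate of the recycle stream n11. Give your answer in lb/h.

Overall sucrose balance (none leaves overhead): sucrose in fresh feed = sucrose in product, i.e. 2060×0.248 = (1−0.629)·n1·0.452.
n1 = 510.88/(0.452×0.371) = 3046.5 lb/h.
Recycle n11 = 0.629×3046.5 = 1916.3 lb/h.

1916 lb/h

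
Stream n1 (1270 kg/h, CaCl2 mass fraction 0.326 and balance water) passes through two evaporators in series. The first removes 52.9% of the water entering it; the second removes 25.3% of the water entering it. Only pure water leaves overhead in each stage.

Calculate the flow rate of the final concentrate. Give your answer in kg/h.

water in feed = 1270×0.674 = 855.98 kg/h.
After stage 1: water left = (1−0.529)×855.98 = 403.17; stream total = 817.19 kg/h.
After stage 2: water left = (1−0.253)×403.17 = 301.17; final concentrate = 715.19 kg/h.

715.2 kg/h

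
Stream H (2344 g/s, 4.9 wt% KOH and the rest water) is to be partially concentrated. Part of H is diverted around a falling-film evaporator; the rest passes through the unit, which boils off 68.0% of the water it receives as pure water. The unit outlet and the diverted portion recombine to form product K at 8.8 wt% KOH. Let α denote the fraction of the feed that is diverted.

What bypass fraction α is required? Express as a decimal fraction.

0.315

All 2344×0.049 = 114.86 g/s of KOH reaches K, so K = 114.86/0.088 = 1305.2 g/s and vapour = 1038.8 g/s.
The evaporator receives (1−α)·2344 of feed at 0.951 water and removes 0.680 of that water:
0.680×0.951×(1−α)×2344 = 1038.8
(1−α) = 1038.8/1515.8 = 0.6853;  α = 0.3147.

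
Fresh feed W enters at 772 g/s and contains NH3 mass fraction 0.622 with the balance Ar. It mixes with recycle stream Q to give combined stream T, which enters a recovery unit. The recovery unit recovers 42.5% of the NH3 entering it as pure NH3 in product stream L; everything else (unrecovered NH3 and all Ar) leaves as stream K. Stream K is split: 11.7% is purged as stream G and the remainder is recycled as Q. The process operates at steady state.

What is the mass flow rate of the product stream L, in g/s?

414.6 g/s

NH3 in T: m_A = 772×0.622 + (1−0.117)·(1−0.425)·m_A, so m_A = 480.18/0.4923 = 975.44 g/s.
Product L = 0.425×975.44 = 414.56 g/s.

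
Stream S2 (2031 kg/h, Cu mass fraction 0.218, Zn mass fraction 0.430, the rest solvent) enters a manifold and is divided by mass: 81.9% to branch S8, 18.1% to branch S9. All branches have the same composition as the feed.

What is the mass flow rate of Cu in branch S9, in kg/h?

80.14 kg/h

Branch S9 total = 0.181×2031 = 367.61 kg/h.
Cu in S9 = 0.218×367.61 = 80.139 kg/h.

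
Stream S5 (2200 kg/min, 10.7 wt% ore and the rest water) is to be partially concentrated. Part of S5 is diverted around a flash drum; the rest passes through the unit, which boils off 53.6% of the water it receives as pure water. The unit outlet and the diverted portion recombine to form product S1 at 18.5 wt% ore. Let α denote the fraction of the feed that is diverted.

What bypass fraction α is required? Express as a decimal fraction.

0.119

All 2200×0.107 = 235.4 kg/min of ore reaches S1, so S1 = 235.4/0.185 = 1272.4 kg/min and vapour = 927.57 kg/min.
The evaporator receives (1−α)·2200 of feed at 0.893 water and removes 0.536 of that water:
0.536×0.893×(1−α)×2200 = 927.57
(1−α) = 927.57/1053 = 0.8809;  α = 0.1191.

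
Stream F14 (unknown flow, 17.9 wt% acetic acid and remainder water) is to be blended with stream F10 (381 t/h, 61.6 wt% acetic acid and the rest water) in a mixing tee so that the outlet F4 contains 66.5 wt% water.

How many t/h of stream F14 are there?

686.3 t/h

Let F14 be the unknown flow. Total out = 381 + F14.
water balance: 146.3 + 0.821·F14 = 0.665·(381 + F14)
(0.821 − 0.665)·F14 = 0.665×381 − 146.3 = 107.06
F14 = 107.06 / 0.156 = 686.29 t/h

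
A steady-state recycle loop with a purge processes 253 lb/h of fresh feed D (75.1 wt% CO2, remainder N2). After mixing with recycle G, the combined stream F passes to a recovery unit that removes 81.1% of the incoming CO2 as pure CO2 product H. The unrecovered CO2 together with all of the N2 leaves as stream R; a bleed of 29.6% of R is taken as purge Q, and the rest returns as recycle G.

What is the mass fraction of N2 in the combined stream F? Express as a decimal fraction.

N2 enters only via D and leaves only via the purge: 253×0.249 = 0.296×(N2 in R), and the recovery unit passes all N2, so N2 in F = N2 in R = 212.83 lb/h.
CO2 in F: m_A = 253×0.751 + (1−0.296)·(1−0.811)·m_A, so m_A = 190/0.8669 = 219.16 lb/h.
F = 219.16 + 212.83 = 431.99 lb/h.
N2 fraction in F = 212.83/431.99 = 0.493.

0.493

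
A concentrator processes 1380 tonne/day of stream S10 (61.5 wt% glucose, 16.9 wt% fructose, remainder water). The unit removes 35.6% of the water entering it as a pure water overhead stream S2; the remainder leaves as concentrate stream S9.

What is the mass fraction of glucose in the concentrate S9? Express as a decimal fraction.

glucose is not removed: 1380×0.615 = 848.7 tonne/day of glucose enters S9.
water entering = 1380×0.216 = 298.08 tonne/day; overhead removed = 0.356×298.08 = 106.12 tonne/day.
Concentrate = 1380 − 106.12 = 1273.9 tonne/day.
Mass fraction = 848.7/1273.9 = 0.666.

0.666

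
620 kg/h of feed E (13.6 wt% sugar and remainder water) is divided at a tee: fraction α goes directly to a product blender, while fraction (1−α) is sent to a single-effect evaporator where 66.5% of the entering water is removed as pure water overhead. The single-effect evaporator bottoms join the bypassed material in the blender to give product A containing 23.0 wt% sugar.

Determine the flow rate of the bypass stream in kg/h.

179 kg/h

All 620×0.136 = 84.32 kg/h of sugar reaches A, so A = 84.32/0.230 = 366.61 kg/h and vapour = 253.39 kg/h.
The evaporator receives (1−α)·620 of feed at 0.864 water and removes 0.665 of that water:
0.665×0.864×(1−α)×620 = 253.39
(1−α) = 253.39/356.23 = 0.7113;  α = 0.2887.
Bypass flow = 0.2887×620 = 178.98 kg/h.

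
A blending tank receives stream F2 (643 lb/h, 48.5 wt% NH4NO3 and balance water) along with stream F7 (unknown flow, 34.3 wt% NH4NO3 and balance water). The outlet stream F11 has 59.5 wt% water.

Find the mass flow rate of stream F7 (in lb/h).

829.7 lb/h

Let F7 be the unknown flow. Total out = 643 + F7.
water balance: 331.14 + 0.657·F7 = 0.595·(643 + F7)
(0.657 − 0.595)·F7 = 0.595×643 − 331.14 = 51.44
F7 = 51.44 / 0.062 = 829.68 lb/h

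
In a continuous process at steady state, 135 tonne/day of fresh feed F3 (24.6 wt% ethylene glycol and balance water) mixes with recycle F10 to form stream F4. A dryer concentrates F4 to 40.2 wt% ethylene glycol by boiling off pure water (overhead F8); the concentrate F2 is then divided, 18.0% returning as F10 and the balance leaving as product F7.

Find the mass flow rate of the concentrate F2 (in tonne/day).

Overall ethylene glycol balance (none leaves overhead): ethylene glycol in fresh feed = ethylene glycol in product, i.e. 135×0.246 = (1−0.180)·F2·0.402.
F2 = 33.21/(0.402×0.820) = 100.75 tonne/day.

100.7 tonne/day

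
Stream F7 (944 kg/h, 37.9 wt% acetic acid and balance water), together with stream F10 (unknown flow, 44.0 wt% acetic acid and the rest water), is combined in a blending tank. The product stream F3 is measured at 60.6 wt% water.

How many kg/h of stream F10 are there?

307.8 kg/h

Let F10 be the unknown flow. Total out = 944 + F10.
water balance: 586.22 + 0.560·F10 = 0.606·(944 + F10)
(0.560 − 0.606)·F10 = 0.606×944 − 586.22 = -14.16
F10 = -14.16 / -0.046 = 307.83 kg/h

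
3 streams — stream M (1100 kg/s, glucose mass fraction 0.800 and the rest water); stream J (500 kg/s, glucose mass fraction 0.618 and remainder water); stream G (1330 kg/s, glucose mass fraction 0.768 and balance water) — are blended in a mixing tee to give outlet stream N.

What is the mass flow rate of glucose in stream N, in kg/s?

2210 kg/s

glucose out = glucose in = 1100×0.800 + 500×0.618 + 1330×0.768 = 2210.4 kg/s.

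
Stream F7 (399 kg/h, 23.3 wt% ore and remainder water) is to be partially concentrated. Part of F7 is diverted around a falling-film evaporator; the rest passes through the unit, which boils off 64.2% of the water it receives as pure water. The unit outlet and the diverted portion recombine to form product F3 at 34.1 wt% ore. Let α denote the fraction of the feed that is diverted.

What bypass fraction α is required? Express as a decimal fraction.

All 399×0.233 = 92.967 kg/h of ore reaches F3, so F3 = 92.967/0.341 = 272.63 kg/h and vapour = 126.37 kg/h.
The evaporator receives (1−α)·399 of feed at 0.767 water and removes 0.642 of that water:
0.642×0.767×(1−α)×399 = 126.37
(1−α) = 126.37/196.47 = 0.6432;  α = 0.3568.

0.357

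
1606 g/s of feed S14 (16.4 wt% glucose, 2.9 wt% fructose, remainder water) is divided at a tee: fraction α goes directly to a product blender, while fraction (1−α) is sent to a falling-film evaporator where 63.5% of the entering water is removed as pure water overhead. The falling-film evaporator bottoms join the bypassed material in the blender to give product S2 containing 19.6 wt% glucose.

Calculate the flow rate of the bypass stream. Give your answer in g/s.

1094 g/s

All 1606×0.164 = 263.38 g/s of glucose reaches S2, so S2 = 263.38/0.196 = 1343.8 g/s and vapour = 262.2 g/s.
The evaporator receives (1−α)·1606 of feed at 0.807 water and removes 0.635 of that water:
0.635×0.807×(1−α)×1606 = 262.2
(1−α) = 262.2/822.99 = 0.3186;  α = 0.6814.
Bypass flow = 0.6814×1606 = 1094.3 g/s.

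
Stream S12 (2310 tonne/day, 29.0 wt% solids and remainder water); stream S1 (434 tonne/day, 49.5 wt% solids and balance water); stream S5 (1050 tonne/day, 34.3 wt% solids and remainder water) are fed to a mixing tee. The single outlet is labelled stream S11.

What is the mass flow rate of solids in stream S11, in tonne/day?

solids out = solids in = 2310×0.290 + 434×0.495 + 1050×0.343 = 1244.9 tonne/day.

1245 tonne/day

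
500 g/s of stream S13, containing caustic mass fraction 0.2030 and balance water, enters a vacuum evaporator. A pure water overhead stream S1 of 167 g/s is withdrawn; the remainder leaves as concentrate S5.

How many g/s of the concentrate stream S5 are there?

Concentrate = 500 − 167 = 333 g/s.

333 g/s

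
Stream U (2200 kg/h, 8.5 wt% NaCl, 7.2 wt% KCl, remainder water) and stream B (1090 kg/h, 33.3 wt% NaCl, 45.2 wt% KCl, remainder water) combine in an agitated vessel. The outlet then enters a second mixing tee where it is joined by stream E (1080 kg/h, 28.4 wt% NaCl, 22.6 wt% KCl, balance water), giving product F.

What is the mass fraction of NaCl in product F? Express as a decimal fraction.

0.1960

Overall, product flow = 4370 kg/h.
NaCl in = 2200×0.085 + 1090×0.333 + 1080×0.284 = 856.69 kg/h.
NaCl fraction in F = 0.1960.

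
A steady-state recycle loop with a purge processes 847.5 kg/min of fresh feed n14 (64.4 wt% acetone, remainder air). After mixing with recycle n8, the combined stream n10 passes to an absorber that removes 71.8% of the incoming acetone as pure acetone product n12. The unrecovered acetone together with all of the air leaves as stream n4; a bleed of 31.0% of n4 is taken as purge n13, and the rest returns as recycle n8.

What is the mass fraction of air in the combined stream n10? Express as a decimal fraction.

air enters only via n14 and leaves only via the purge: 847.5×0.356 = 0.310×(air in n4), and the absorber passes all air, so air in n10 = air in n4 = 973.26 kg/min.
acetone in n10: m_A = 847.5×0.644 + (1−0.310)·(1−0.718)·m_A, so m_A = 545.79/0.8054 = 677.65 kg/min.
n10 = 677.65 + 973.26 = 1650.9 kg/min.
air fraction in n10 = 973.26/1650.9 = 0.590.

0.590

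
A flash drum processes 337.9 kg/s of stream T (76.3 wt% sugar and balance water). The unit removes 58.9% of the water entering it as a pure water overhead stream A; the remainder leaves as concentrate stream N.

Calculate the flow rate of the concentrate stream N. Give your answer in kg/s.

290.7 kg/s

water entering = 337.9×0.237 = 80.082 kg/s; overhead removed = 0.589×80.082 = 47.168 kg/s.
Concentrate = 337.9 − 47.168 = 290.73 kg/s.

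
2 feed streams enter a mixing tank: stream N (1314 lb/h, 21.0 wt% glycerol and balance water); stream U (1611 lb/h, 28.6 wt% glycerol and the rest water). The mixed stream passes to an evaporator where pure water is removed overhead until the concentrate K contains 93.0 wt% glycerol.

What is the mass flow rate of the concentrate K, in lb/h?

792.1 lb/h

glycerol entering = 1314×0.210 + 1611×0.286 = 736.69 lb/h.
All glycerol reports to K, so K = 736.69/0.930 = 792.14 lb/h.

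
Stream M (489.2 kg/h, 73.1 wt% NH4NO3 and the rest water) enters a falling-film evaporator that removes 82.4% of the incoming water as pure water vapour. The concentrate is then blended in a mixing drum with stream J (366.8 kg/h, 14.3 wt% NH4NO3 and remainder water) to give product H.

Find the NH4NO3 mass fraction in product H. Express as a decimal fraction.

Vapour removed = 0.824×0.269×489.2 = 108.43 kg/h; concentrate = 380.77 kg/h.
NH4NO3 reaching the mixer = 357.61 (from concentrate) + 366.8×0.143 = 410.06 kg/h.
Product flow = 380.77 + 366.8 = 747.57 kg/h; NH4NO3 fraction = 0.5485.

0.5485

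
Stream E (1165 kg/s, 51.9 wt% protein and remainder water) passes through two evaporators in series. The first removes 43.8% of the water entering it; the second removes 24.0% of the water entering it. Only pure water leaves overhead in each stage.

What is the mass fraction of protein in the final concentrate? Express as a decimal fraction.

water in feed = 1165×0.481 = 560.37 kg/s.
After stage 1: water left = (1−0.438)×560.37 = 314.93; stream total = 919.56 kg/s.
After stage 2: water left = (1−0.240)×314.93 = 239.34; final concentrate = 843.98 kg/s.
protein fraction = 604.63/843.98 = 0.716.

0.716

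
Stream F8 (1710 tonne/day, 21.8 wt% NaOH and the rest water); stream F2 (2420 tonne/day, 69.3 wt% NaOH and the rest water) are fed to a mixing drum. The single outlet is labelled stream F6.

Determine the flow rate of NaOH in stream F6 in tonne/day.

2050 tonne/day

NaOH out = NaOH in = 1710×0.218 + 2420×0.693 = 2049.8 tonne/day.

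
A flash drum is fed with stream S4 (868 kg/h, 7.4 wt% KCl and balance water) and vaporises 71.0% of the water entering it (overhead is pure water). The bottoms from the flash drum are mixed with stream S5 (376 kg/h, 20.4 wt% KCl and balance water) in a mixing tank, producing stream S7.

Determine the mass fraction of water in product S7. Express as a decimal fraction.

0.791

Vapour removed = 0.710×0.926×868 = 570.68 kg/h; concentrate = 297.32 kg/h.
water reaching the mixer = 233.09 (from concentrate) + 376×0.796 = 532.39 kg/h.
Product flow = 297.32 + 376 = 673.32 kg/h; water fraction = 0.791.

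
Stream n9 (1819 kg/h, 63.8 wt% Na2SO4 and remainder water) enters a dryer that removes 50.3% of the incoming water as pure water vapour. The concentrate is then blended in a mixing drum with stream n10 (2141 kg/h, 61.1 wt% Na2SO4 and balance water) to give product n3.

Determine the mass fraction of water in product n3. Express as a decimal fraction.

Vapour removed = 0.503×0.362×1819 = 331.21 kg/h; concentrate = 1487.8 kg/h.
water reaching the mixer = 327.26 (from concentrate) + 2141×0.389 = 1160.1 kg/h.
Product flow = 1487.8 + 2141 = 3628.8 kg/h; water fraction = 0.320.

0.320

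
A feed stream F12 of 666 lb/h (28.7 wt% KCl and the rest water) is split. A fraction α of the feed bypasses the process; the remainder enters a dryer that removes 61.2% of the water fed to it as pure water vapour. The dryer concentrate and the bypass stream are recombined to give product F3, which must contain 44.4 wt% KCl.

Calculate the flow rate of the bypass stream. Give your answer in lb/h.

All 666×0.287 = 191.14 lb/h of KCl reaches F3, so F3 = 191.14/0.444 = 430.5 lb/h and vapour = 235.5 lb/h.
The evaporator receives (1−α)·666 of feed at 0.713 water and removes 0.612 of that water:
0.612×0.713×(1−α)×666 = 235.5
(1−α) = 235.5/290.61 = 0.8104;  α = 0.1896.
Bypass flow = 0.1896×666 = 126.3 lb/h.

126.3 lb/h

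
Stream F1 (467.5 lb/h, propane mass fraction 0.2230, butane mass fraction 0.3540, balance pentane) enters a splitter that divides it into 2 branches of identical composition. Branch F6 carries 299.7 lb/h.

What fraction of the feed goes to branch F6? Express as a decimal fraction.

0.641

Fraction to F6 = 299.7/467.5 = 0.6411.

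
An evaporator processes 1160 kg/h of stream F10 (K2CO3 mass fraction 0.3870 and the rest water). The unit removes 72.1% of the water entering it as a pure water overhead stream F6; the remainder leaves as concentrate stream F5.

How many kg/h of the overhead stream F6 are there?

water entering = 1160×0.613 = 711.08 kg/h; overhead removed = 0.721×711.08 = 512.69 kg/h.

512.7 kg/h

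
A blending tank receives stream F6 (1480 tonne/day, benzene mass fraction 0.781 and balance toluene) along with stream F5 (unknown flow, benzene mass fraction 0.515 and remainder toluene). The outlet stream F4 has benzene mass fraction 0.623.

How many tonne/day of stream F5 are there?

Let F5 be the unknown flow. Total out = 1480 + F5.
benzene balance: 1155.9 + 0.515·F5 = 0.623·(1480 + F5)
(0.515 − 0.623)·F5 = 0.623×1480 − 1155.9 = -233.84
F5 = -233.84 / -0.108 = 2165.2 tonne/day

2165 tonne/day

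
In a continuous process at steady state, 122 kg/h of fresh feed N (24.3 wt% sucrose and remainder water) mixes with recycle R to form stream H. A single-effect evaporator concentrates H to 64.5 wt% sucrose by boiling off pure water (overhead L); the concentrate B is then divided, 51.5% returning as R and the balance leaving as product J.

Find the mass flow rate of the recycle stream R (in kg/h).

Overall sucrose balance (none leaves overhead): sucrose in fresh feed = sucrose in product, i.e. 122×0.243 = (1−0.515)·B·0.645.
B = 29.646/(0.645×0.485) = 94.769 kg/h.
Recycle R = 0.515×94.769 = 48.806 kg/h.

48.81 kg/h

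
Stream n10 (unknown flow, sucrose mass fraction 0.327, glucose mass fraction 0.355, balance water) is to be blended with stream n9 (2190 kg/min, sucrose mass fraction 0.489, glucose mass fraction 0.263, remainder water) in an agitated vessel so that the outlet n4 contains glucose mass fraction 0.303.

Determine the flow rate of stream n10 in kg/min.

1685 kg/min

Let n10 be the unknown flow. Total out = 2190 + n10.
glucose balance: 575.97 + 0.355·n10 = 0.303·(2190 + n10)
(0.355 − 0.303)·n10 = 0.303×2190 − 575.97 = 87.6
n10 = 87.6 / 0.052 = 1684.6 kg/min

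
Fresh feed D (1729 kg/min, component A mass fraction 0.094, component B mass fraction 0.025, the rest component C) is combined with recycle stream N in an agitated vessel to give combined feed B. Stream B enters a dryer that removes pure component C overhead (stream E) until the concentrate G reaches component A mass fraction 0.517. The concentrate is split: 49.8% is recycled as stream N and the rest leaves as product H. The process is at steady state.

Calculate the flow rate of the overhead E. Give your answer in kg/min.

Overall component A balance (none leaves overhead): component A in fresh feed = component A in product, i.e. 1729×0.094 = (1−0.498)·G·0.517.
G = 162.53/(0.517×0.502) = 626.22 kg/min.
Recycle N = 0.498×626.22 = 311.86 kg/min.
Combined feed B = 1729 + 311.86 = 2040.9 kg/min.
Overhead E = B − G = 2040.9 − 626.22 = 1414.6 kg/min.

1415 kg/min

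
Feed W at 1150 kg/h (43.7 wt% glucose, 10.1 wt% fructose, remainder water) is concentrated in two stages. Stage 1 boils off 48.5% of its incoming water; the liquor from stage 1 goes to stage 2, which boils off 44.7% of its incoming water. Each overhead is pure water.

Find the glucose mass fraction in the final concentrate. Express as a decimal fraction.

0.653

water in feed = 1150×0.462 = 531.3 kg/h.
After stage 1: water left = (1−0.485)×531.3 = 273.62; stream total = 892.32 kg/h.
After stage 2: water left = (1−0.447)×273.62 = 151.31; final concentrate = 770.01 kg/h.
glucose fraction = 502.55/770.01 = 0.653.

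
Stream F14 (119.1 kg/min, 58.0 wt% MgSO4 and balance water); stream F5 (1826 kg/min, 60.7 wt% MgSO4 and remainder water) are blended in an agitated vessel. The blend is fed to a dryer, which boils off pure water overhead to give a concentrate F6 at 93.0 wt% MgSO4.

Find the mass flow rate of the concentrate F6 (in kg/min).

MgSO4 entering = 119.1×0.580 + 1826×0.607 = 1177.5 kg/min.
All MgSO4 reports to F6, so F6 = 1177.5/0.930 = 1266.1 kg/min.

1266 kg/min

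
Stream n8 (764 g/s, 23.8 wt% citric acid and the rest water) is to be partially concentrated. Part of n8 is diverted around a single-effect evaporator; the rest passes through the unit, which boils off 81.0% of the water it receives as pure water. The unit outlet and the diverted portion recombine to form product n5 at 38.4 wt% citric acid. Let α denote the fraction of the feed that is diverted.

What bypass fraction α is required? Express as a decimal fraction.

0.384

All 764×0.238 = 181.83 g/s of citric acid reaches n5, so n5 = 181.83/0.384 = 473.52 g/s and vapour = 290.48 g/s.
The evaporator receives (1−α)·764 of feed at 0.762 water and removes 0.810 of that water:
0.810×0.762×(1−α)×764 = 290.48
(1−α) = 290.48/471.56 = 0.6160;  α = 0.3840.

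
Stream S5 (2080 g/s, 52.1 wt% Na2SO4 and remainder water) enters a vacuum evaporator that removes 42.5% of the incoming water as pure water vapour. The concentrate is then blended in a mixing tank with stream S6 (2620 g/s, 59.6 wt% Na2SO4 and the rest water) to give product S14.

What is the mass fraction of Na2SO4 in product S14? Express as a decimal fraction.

0.6185

Vapour removed = 0.425×0.479×2080 = 423.44 g/s; concentrate = 1656.6 g/s.
Na2SO4 reaching the mixer = 1083.7 (from concentrate) + 2620×0.596 = 2645.2 g/s.
Product flow = 1656.6 + 2620 = 4276.6 g/s; Na2SO4 fraction = 0.6185.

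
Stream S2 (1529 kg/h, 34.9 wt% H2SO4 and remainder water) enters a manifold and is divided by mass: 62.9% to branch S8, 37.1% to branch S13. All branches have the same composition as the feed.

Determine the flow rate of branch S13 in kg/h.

Branch S13 flow = 0.371×1529 = 567.26 kg/h.

567.3 kg/h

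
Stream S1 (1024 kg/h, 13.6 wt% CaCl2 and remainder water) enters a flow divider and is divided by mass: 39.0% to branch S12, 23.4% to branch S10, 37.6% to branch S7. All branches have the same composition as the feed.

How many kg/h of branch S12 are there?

Branch S12 flow = 0.390×1024 = 399.36 kg/h.

399.4 kg/h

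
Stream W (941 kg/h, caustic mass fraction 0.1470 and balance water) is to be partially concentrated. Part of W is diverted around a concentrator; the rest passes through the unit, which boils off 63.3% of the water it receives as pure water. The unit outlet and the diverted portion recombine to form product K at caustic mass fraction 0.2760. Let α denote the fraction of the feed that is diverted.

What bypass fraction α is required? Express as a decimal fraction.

All 941×0.147 = 138.33 kg/h of caustic reaches K, so K = 138.33/0.276 = 501.18 kg/h and vapour = 439.82 kg/h.
The evaporator receives (1−α)·941 of feed at 0.853 water and removes 0.633 of that water:
0.633×0.853×(1−α)×941 = 439.82
(1−α) = 439.82/508.09 = 0.8656;  α = 0.1344.

0.134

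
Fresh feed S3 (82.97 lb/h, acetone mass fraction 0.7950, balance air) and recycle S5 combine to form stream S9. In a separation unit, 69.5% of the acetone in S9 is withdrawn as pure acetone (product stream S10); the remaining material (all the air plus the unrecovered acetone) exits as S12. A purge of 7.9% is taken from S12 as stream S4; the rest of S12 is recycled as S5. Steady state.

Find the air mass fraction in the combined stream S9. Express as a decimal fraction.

0.7012

air enters only via S3 and leaves only via the purge: 82.97×0.205 = 0.079×(air in S12), and the separation unit passes all air, so air in S9 = air in S12 = 215.3 lb/h.
acetone in S9: m_A = 82.97×0.795 + (1−0.079)·(1−0.695)·m_A, so m_A = 65.961/0.7191 = 91.728 lb/h.
S9 = 91.728 + 215.3 = 307.03 lb/h.
air fraction in S9 = 215.3/307.03 = 0.7012.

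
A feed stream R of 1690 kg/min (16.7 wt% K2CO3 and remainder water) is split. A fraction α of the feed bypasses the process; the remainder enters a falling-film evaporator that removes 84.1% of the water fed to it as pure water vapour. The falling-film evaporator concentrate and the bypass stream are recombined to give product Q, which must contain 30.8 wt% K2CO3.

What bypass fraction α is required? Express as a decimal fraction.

0.347

All 1690×0.167 = 282.23 kg/min of K2CO3 reaches Q, so Q = 282.23/0.308 = 916.33 kg/min and vapour = 773.67 kg/min.
The evaporator receives (1−α)·1690 of feed at 0.833 water and removes 0.841 of that water:
0.841×0.833×(1−α)×1690 = 773.67
(1−α) = 773.67/1183.9 = 0.6535;  α = 0.3465.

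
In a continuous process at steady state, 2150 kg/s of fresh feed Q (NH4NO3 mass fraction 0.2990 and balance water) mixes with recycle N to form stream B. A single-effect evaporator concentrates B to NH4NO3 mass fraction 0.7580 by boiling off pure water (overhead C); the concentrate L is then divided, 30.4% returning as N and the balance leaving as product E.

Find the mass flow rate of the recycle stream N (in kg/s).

Overall NH4NO3 balance (none leaves overhead): NH4NO3 in fresh feed = NH4NO3 in product, i.e. 2150×0.299 = (1−0.304)·L·0.758.
L = 642.85/(0.758×0.696) = 1218.5 kg/s.
Recycle N = 0.304×1218.5 = 370.43 kg/s.

370.4 kg/s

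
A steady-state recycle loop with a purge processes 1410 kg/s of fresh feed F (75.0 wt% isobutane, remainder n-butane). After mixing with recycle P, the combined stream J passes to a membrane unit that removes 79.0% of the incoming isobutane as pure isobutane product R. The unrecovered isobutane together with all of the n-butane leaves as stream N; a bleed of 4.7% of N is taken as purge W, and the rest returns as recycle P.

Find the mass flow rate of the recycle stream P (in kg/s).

n-butane enters only via F and leaves only via the purge: 1410×0.250 = 0.047×(n-butane in N), and the membrane unit passes all n-butane, so n-butane in J = n-butane in N = 7500 kg/s.
isobutane in J: m_A = 1410×0.750 + (1−0.047)·(1−0.790)·m_A, so m_A = 1057.5/0.7999 = 1322.1 kg/s.
N = (1−0.790)×1322.1 + 7500 = 7777.6 kg/s.
Recycle P = (1−0.047)×7777.6 = 7412.1 kg/s.

7412 kg/s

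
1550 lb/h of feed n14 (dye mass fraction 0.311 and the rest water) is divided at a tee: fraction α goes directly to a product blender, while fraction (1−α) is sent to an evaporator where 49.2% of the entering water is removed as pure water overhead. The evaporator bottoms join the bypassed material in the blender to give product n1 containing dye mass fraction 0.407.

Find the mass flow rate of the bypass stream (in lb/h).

All 1550×0.311 = 482.05 lb/h of dye reaches n1, so n1 = 482.05/0.407 = 1184.4 lb/h and vapour = 365.6 lb/h.
The evaporator receives (1−α)·1550 of feed at 0.689 water and removes 0.492 of that water:
0.492×0.689×(1−α)×1550 = 365.6
(1−α) = 365.6/525.43 = 0.6958;  α = 0.3042.
Bypass flow = 0.3042×1550 = 471.49 lb/h.

471.5 lb/h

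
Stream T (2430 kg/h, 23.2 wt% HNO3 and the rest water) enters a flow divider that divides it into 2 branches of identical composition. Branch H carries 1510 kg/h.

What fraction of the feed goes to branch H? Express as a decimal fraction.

Fraction to H = 1510/2430 = 0.6214.

0.621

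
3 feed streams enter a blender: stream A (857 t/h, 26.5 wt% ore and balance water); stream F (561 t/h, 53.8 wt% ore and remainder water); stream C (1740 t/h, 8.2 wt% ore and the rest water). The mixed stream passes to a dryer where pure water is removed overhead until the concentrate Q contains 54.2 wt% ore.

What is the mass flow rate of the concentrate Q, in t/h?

1239 t/h

ore entering = 857×0.265 + 561×0.538 + 1740×0.082 = 671.6 t/h.
All ore reports to Q, so Q = 671.6/0.542 = 1239.1 t/h.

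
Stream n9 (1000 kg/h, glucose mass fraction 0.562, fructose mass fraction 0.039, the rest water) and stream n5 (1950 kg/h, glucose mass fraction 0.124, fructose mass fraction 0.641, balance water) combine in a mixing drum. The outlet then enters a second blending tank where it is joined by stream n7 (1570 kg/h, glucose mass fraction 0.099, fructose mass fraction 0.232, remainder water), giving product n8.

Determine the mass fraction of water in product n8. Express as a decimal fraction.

0.422

Overall, product flow = 4520 kg/h.
water in = 1000×0.399 + 1950×0.235 + 1570×0.669 = 1907.6 kg/h.
water fraction in n8 = 0.422.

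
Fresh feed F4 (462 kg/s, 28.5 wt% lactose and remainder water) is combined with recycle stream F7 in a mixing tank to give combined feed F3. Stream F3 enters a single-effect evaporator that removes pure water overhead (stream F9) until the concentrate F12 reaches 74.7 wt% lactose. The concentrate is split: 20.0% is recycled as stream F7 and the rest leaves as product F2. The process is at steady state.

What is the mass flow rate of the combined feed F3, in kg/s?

Overall lactose balance (none leaves overhead): lactose in fresh feed = lactose in product, i.e. 462×0.285 = (1−0.200)·F12·0.747.
F12 = 131.67/(0.747×0.800) = 220.33 kg/s.
Recycle F7 = 0.200×220.33 = 44.066 kg/s.
Combined feed F3 = 462 + 44.066 = 506.07 kg/s.

506.1 kg/s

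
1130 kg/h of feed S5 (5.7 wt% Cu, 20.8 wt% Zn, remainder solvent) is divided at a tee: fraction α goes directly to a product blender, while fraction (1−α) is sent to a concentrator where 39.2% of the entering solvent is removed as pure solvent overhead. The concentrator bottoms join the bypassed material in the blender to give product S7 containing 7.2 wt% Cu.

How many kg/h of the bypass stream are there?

312.9 kg/h

All 1130×0.057 = 64.41 kg/h of Cu reaches S7, so S7 = 64.41/0.072 = 894.58 kg/h and vapour = 235.42 kg/h.
The evaporator receives (1−α)·1130 of feed at 0.735 solvent and removes 0.392 of that solvent:
0.392×0.735×(1−α)×1130 = 235.42
(1−α) = 235.42/325.58 = 0.7231;  α = 0.2769.
Bypass flow = 0.2769×1130 = 312.92 kg/h.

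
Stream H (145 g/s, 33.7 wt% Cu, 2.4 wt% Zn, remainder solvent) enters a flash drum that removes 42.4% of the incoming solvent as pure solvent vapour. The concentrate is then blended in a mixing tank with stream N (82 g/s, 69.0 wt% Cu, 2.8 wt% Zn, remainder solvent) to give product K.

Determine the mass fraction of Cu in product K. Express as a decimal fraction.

0.562

Vapour removed = 0.424×0.639×145 = 39.286 g/s; concentrate = 105.71 g/s.
Cu reaching the mixer = 48.865 (from concentrate) + 82×0.690 = 105.44 g/s.
Product flow = 105.71 + 82 = 187.71 g/s; Cu fraction = 0.562.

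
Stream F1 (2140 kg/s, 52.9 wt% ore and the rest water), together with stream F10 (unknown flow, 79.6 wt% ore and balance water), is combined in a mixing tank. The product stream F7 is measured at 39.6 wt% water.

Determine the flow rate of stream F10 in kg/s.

Let F10 be the unknown flow. Total out = 2140 + F10.
water balance: 1007.9 + 0.204·F10 = 0.396·(2140 + F10)
(0.204 − 0.396)·F10 = 0.396×2140 − 1007.9 = -160.5
F10 = -160.5 / -0.192 = 835.94 kg/s

835.9 kg/s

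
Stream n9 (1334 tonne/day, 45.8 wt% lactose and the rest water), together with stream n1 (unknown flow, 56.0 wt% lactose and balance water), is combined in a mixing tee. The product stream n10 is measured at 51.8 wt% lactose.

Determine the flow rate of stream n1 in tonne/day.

Let n1 be the unknown flow. Total out = 1334 + n1.
lactose balance: 610.97 + 0.560·n1 = 0.518·(1334 + n1)
(0.560 − 0.518)·n1 = 0.518×1334 − 610.97 = 80.04
n1 = 80.04 / 0.042 = 1905.7 tonne/day

1906 tonne/day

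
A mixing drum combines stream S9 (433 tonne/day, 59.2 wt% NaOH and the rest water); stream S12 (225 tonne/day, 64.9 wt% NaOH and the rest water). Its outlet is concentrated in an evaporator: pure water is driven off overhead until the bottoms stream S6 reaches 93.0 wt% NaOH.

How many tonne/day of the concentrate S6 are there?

NaOH entering = 433×0.592 + 225×0.649 = 402.36 tonne/day.
All NaOH reports to S6, so S6 = 402.36/0.930 = 432.65 tonne/day.

432.6 tonne/day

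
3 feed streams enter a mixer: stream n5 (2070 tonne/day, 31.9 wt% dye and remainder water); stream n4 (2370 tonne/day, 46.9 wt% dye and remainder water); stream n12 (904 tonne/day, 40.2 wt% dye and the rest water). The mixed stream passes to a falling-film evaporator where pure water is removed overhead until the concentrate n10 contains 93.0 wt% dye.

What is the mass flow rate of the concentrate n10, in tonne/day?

2296 tonne/day

dye entering = 2070×0.319 + 2370×0.469 + 904×0.402 = 2135.3 tonne/day.
All dye reports to n10, so n10 = 2135.3/0.930 = 2296 tonne/day.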